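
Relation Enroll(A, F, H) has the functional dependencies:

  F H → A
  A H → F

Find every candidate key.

AH, FH

{A, H}⁺: AH→F adds F → {A, F, H}. Minimal: {H}⁺ = {H}; {A}⁺ = {A} — none reach the full schema.
{F, H}⁺: FH→A adds A → {A, F, H}. Minimal: {H}⁺ = {H}; {F}⁺ = {F} — none reach the full schema.
Any other superkey contains one of these as a subset, so there are no further candidate keys.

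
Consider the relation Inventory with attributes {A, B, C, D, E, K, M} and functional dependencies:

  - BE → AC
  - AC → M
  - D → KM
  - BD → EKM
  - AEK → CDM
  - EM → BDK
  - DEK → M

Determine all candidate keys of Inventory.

(B, D), (B, E), (D, E), (E, M), (A, C, E), (A, E, K)

{B, D}⁺: D→KM adds K, M; BD→EKM adds E; BE→AC adds A, C → {A, B, C, D, E, K, M}. Minimal: {D}⁺ = {D, K, M}; {B}⁺ = {B} — none reach the full schema.
{B, E}⁺: BE→AC adds A, C; AC→M adds M; EM→BDK adds D, K → {A, B, C, D, E, K, M}. Minimal: {E}⁺ = {E}; {B}⁺ = {B} — none reach the full schema.
{D, E}⁺: D→KM adds K, M; EM→BDK adds B; BE→AC adds A, C → {A, B, C, D, E, K, M}. Minimal: {E}⁺ = {E}; {D}⁺ = {D, K, M} — none reach the full schema.
{E, M}⁺: EM→BDK adds B, D, K; BE→AC adds A, C → {A, B, C, D, E, K, M}. Minimal: {M}⁺ = {M}; {E}⁺ = {E} — none reach the full schema.
{A, C, E}⁺: AC→M adds M; EM→BDK adds B, D, K → {A, B, C, D, E, K, M}. Minimal: {C, E}⁺ = {C, E}; {A, E}⁺ = {A, E}; {A, C}⁺ = {A, C, M} — none reach the full schema.
{A, E, K}⁺: AEK→CDM adds C, D, M; EM→BDK adds B → {A, B, C, D, E, K, M}. Minimal: {E, K}⁺ = {E, K}; {A, K}⁺ = {A, K}; {A, E}⁺ = {A, E} — none reach the full schema.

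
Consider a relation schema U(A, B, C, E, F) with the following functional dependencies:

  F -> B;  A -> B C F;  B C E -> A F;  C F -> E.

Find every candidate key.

(A), (C, F), (B, C, E)

{A}⁺: A→BCF adds B, C, F; CF→E adds E → {A, B, C, E, F}.
{C, F}⁺: F→B adds B; CF→E adds E; BCE→AF adds A → {A, B, C, E, F}. Minimal: {F}⁺ = {B, F}; {C}⁺ = {C} — none reach the full schema.
{B, C, E}⁺: BCE→AF adds A, F → {A, B, C, E, F}. Minimal: {C, E}⁺ = {C, E}; {B, E}⁺ = {B, E}; {B, C}⁺ = {B, C} — none reach the full schema.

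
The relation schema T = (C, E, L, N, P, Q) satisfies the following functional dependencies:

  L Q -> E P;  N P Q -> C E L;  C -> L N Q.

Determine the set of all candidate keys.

{C}⁺: C→LNQ adds L, N, Q; LQ→EP adds E, P → {C, E, L, N, P, Q}.
{L, N, Q}⁺: LQ→EP adds E, P; NPQ→CEL adds C → {C, E, L, N, P, Q}. Minimal: {N, Q}⁺ = {N, Q}; {L, Q}⁺ = {E, L, P, Q}; {L, N}⁺ = {L, N} — none reach the full schema.
{N, P, Q}⁺: NPQ→CEL adds C, E, L → {C, E, L, N, P, Q}. Minimal: {P, Q}⁺ = {P, Q}; {N, Q}⁺ = {N, Q}; {N, P}⁺ = {N, P} — none reach the full schema.
Any other superkey contains one of these as a subset, so there are no further candidate keys.

(C); (L, N, Q); (N, P, Q)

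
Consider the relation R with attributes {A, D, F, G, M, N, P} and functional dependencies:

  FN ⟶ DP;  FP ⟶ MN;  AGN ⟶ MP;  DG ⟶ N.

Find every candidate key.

Attributes A, F, G never appear on any right-hand side, so every candidate key must contain {A, F, G}.
{A, F, G}⁺ = {A, F, G}, which is not all of the schema, so we must add further attributes.
{A, D, F, G}⁺: DG→N adds N; FN→DP adds P; FP→MN adds M → {A, D, F, G, M, N, P}.
{A, F, G, N}⁺: FN→DP adds D, P; FP→MN adds M → {A, D, F, G, M, N, P}.
{A, F, G, P}⁺: FP→MN adds M, N; FN→DP adds D → {A, D, F, G, M, N, P}.

{A, D, F, G}, {A, F, G, N}, {A, F, G, P}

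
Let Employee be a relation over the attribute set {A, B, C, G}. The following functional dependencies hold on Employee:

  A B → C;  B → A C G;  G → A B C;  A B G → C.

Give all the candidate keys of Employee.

{B}; {G}

{B}⁺: B→ACG adds A, C, G → {A, B, C, G}.
{G}⁺: G→ABC adds A, B, C → {A, B, C, G}.
Any other superkey contains one of these as a subset, so there are no further candidate keys.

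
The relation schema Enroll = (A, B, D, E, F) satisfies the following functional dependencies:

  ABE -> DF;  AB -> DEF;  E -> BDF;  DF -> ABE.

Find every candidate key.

{E}, {A, B}, {D, F}

{E}⁺: E→BDF adds B, D, F; DF→ABE adds A → {A, B, D, E, F}.
{A, B}⁺: AB→DEF adds D, E, F → {A, B, D, E, F}. Minimal: {B}⁺ = {B}; {A}⁺ = {A} — none reach the full schema.
{D, F}⁺: DF→ABE adds A, B, E → {A, B, D, E, F}. Minimal: {F}⁺ = {F}; {D}⁺ = {D} — none reach the full schema.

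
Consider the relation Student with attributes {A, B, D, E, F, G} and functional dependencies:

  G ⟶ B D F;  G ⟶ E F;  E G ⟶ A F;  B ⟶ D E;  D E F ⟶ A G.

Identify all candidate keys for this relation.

(G); (B, F); (D, E, F)

{G}⁺: G→BDF adds B, D, F; G→EF adds E; EG→AF adds A → {A, B, D, E, F, G}.
{B, F}⁺: B→DE adds D, E; DEF→AG adds A, G → {A, B, D, E, F, G}. Minimal: {F}⁺ = {F}; {B}⁺ = {B, D, E} — none reach the full schema.
{D, E, F}⁺: DEF→AG adds A, G; G→BDF adds B → {A, B, D, E, F, G}. Minimal: {E, F}⁺ = {E, F}; {D, F}⁺ = {D, F}; {D, E}⁺ = {D, E} — none reach the full schema.
Any other superkey contains one of these as a subset, so there are no further candidate keys.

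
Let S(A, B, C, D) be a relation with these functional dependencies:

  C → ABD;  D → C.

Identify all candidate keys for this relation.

{C}⁺: C→ABD adds A, B, D → {A, B, C, D}.
{D}⁺: D→C adds C; C→ABD adds A, B → {A, B, C, D}.

{C}, {D}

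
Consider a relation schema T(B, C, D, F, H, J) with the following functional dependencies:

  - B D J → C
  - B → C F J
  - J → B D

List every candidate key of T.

{B, H}; {H, J}

{B, H}⁺: B→CFJ adds C, F, J; J→BD adds D → {B, C, D, F, H, J}. Minimal: {H}⁺ = {H}; {B}⁺ = {B, C, D, F, J} — none reach the full schema.
{H, J}⁺: J→BD adds B, D; BDJ→C adds C; B→CFJ adds F → {B, C, D, F, H, J}. Minimal: {J}⁺ = {B, C, D, F, J}; {H}⁺ = {H} — none reach the full schema.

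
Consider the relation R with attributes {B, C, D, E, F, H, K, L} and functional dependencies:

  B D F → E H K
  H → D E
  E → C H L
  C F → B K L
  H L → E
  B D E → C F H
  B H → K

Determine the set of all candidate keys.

(B, E), (B, H), (E, F), (F, H), (B, D, F), (C, D, F)

{B, E}⁺: E→CHL adds C, H, L; BH→K adds K; H→DE adds D; BDE→CFH adds F → {B, C, D, E, F, H, K, L}. Minimal: {E}⁺ = {C, D, E, H, L}; {B}⁺ = {B} — none reach the full schema.
{B, H}⁺: H→DE adds D, E; E→CHL adds C, L; BDE→CFH adds F; BH→K adds K → {B, C, D, E, F, H, K, L}. Minimal: {H}⁺ = {C, D, E, H, L}; {B}⁺ = {B} — none reach the full schema.
{E, F}⁺: E→CHL adds C, H, L; CF→BKL adds B, K; H→DE adds D → {B, C, D, E, F, H, K, L}. Minimal: {F}⁺ = {F}; {E}⁺ = {C, D, E, H, L} — none reach the full schema.
{F, H}⁺: H→DE adds D, E; E→CHL adds C, L; CF→BKL adds B, K → {B, C, D, E, F, H, K, L}. Minimal: {H}⁺ = {C, D, E, H, L}; {F}⁺ = {F} — none reach the full schema.
{B, D, F}⁺: BDF→EHK adds E, H, K; E→CHL adds C, L → {B, C, D, E, F, H, K, L}. Minimal: {D, F}⁺ = {D, F}; {B, F}⁺ = {B, F}; {B, D}⁺ = {B, D} — none reach the full schema.
{C, D, F}⁺: CF→BKL adds B, K, L; BDF→EHK adds E, H → {B, C, D, E, F, H, K, L}. Minimal: {D, F}⁺ = {D, F}; {C, F}⁺ = {B, C, F, K, L}; {C, D}⁺ = {C, D} — none reach the full schema.
Any other superkey contains one of these as a subset, so there are no further candidate keys.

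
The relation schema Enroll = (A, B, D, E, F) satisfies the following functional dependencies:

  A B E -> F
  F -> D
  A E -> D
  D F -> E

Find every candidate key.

{A, B, E}; {A, B, F}

Attributes A, B never appear on any right-hand side, so every candidate key must contain {A, B}.
{A, B}⁺ = {A, B}, which is not all of the schema, so we must add further attributes.
{A, B, E}⁺: ABE→F adds F; F→D adds D → {A, B, D, E, F}.
{A, B, F}⁺: F→D adds D; DF→E adds E → {A, B, D, E, F}.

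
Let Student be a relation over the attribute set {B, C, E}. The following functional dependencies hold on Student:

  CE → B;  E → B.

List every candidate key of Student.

Attributes C, E never appear on any right-hand side, so every candidate key must contain {C, E}.
{C, E}⁺ = {B, C, E}, which is all of the schema, so {C, E} is the only candidate key.

CE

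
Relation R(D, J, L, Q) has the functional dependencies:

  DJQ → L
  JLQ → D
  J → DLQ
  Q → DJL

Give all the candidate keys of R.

{J}, {Q}

{J}⁺: J→DLQ adds D, L, Q → {D, J, L, Q}.
{Q}⁺: Q→DJL adds D, J, L → {D, J, L, Q}.
Any other superkey contains one of these as a subset, so there are no further candidate keys.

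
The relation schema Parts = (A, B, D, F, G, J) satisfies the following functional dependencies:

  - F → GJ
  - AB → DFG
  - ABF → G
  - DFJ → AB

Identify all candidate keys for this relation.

AB, DF

{A, B}⁺: AB→DFG adds D, F, G; F→GJ adds J → {A, B, D, F, G, J}. Minimal: {B}⁺ = {B}; {A}⁺ = {A} — none reach the full schema.
{D, F}⁺: F→GJ adds G, J; DFJ→AB adds A, B → {A, B, D, F, G, J}. Minimal: {F}⁺ = {F, G, J}; {D}⁺ = {D} — none reach the full schema.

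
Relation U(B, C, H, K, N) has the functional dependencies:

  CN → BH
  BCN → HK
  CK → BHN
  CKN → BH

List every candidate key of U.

(C, K); (C, N)

Attribute C never appears on the right-hand side of any dependency, so C must belong to every candidate key.
{C}⁺ = {C}, which is not all of the schema, so we must add further attributes.
{C, K}⁺: CK→BHN adds B, H, N → {B, C, H, K, N}. Minimal: {K}⁺ = {K}; {C}⁺ = {C} — none reach the full schema.
{C, N}⁺: CN→BH adds B, H; BCN→HK adds K → {B, C, H, K, N}. Minimal: {N}⁺ = {N}; {C}⁺ = {C} — none reach the full schema.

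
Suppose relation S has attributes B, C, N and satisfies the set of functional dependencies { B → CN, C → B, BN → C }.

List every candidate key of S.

{B}⁺: B→CN adds C, N → {B, C, N}.
{C}⁺: C→B adds B; B→CN adds N → {B, C, N}.

(B); (C)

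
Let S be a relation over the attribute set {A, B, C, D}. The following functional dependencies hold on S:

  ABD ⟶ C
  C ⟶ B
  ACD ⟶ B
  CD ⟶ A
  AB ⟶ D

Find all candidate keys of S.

AB, AC, CD

{A, B}⁺: AB→D adds D; ABD→C adds C → {A, B, C, D}.
{A, C}⁺: C→B adds B; AB→D adds D → {A, B, C, D}.
{C, D}⁺: C→B adds B; CD→A adds A → {A, B, C, D}.
Any other superkey contains one of these as a subset, so there are no further candidate keys.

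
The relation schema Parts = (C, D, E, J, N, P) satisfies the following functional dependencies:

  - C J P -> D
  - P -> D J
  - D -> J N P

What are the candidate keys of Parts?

Attributes C, E never appear on any right-hand side, so every candidate key must contain {C, E}.
{C, E}⁺ = {C, E}, which is not all of the schema, so we must add further attributes.
{C, D, E}⁺: D→JNP adds J, N, P → {C, D, E, J, N, P}. Minimal: {D, E}⁺ = {D, E, J, N, P}; {C, E}⁺ = {C, E}; {C, D}⁺ = {C, D, J, N, P} — none reach the full schema.
{C, E, P}⁺: P→DJ adds D, J; D→JNP adds N → {C, D, E, J, N, P}. Minimal: {E, P}⁺ = {D, E, J, N, P}; {C, P}⁺ = {C, D, J, N, P}; {C, E}⁺ = {C, E} — none reach the full schema.

{C, D, E}, {C, E, P}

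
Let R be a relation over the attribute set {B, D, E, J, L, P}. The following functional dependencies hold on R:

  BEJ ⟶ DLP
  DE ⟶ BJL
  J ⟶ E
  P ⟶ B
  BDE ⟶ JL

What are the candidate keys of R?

{B, J}, {D, E}, {D, J}, {J, P}

{B, J}⁺: J→E adds E; BEJ→DLP adds D, L, P → {B, D, E, J, L, P}. Minimal: {J}⁺ = {E, J}; {B}⁺ = {B} — none reach the full schema.
{D, E}⁺: DE→BJL adds B, J, L; BEJ→DLP adds P → {B, D, E, J, L, P}. Minimal: {E}⁺ = {E}; {D}⁺ = {D} — none reach the full schema.
{D, J}⁺: J→E adds E; DE→BJL adds B, L; BEJ→DLP adds P → {B, D, E, J, L, P}. Minimal: {J}⁺ = {E, J}; {D}⁺ = {D} — none reach the full schema.
{J, P}⁺: J→E adds E; P→B adds B; BEJ→DLP adds D, L → {B, D, E, J, L, P}. Minimal: {P}⁺ = {B, P}; {J}⁺ = {E, J} — none reach the full schema.
Any other superkey contains one of these as a subset, so there are no further candidate keys.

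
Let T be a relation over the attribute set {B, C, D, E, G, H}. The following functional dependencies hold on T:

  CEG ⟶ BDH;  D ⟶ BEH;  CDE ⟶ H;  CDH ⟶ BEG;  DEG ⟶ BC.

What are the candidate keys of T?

{C, D}; {D, G}; {C, E, G}

{C, D}⁺: D→BEH adds B, E, H; CDH→BEG adds G → {B, C, D, E, G, H}. Minimal: {D}⁺ = {B, D, E, H}; {C}⁺ = {C} — none reach the full schema.
{D, G}⁺: D→BEH adds B, E, H; DEG→BC adds C → {B, C, D, E, G, H}. Minimal: {G}⁺ = {G}; {D}⁺ = {B, D, E, H} — none reach the full schema.
{C, E, G}⁺: CEG→BDH adds B, D, H → {B, C, D, E, G, H}. Minimal: {E, G}⁺ = {E, G}; {C, G}⁺ = {C, G}; {C, E}⁺ = {C, E} — none reach the full schema.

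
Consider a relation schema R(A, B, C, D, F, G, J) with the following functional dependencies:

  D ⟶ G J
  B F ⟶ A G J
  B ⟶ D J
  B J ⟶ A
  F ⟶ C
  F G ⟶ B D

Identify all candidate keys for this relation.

Attribute F never appears on the right-hand side of any dependency, so F must belong to every candidate key.
{F}⁺ = {C, F}, which is not all of the schema, so we must add further attributes.
{B, F}⁺: BF→AGJ adds A, G, J; B→DJ adds D; F→C adds C → {A, B, C, D, F, G, J}. Minimal: {F}⁺ = {C, F}; {B}⁺ = {A, B, D, G, J} — none reach the full schema.
{D, F}⁺: D→GJ adds G, J; F→C adds C; FG→BD adds B; BF→AGJ adds A → {A, B, C, D, F, G, J}. Minimal: {F}⁺ = {C, F}; {D}⁺ = {D, G, J} — none reach the full schema.
{F, G}⁺: F→C adds C; FG→BD adds B, D; D→GJ adds J; BF→AGJ adds A → {A, B, C, D, F, G, J}. Minimal: {G}⁺ = {G}; {F}⁺ = {C, F} — none reach the full schema.

{B, F}, {D, F}, {F, G}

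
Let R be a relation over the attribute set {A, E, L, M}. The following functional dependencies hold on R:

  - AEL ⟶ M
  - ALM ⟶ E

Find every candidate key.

Attributes A, L never appear on any right-hand side, so every candidate key must contain {A, L}.
{A, L}⁺ = {A, L}, which is not all of the schema, so we must add further attributes.
{A, E, L}⁺: AEL→M adds M → {A, E, L, M}. Minimal: {E, L}⁺ = {E, L}; {A, L}⁺ = {A, L}; {A, E}⁺ = {A, E} — none reach the full schema.
{A, L, M}⁺: ALM→E adds E → {A, E, L, M}. Minimal: {L, M}⁺ = {L, M}; {A, M}⁺ = {A, M}; {A, L}⁺ = {A, L} — none reach the full schema.
Any other superkey contains one of these as a subset, so there are no further candidate keys.

{A, E, L}; {A, L, M}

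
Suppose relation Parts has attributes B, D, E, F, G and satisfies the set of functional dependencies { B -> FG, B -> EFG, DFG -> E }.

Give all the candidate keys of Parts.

{B, D}

{B, D}⁺: B→FG adds F, G; B→EFG adds E → {B, D, E, F, G}. Minimal: {D}⁺ = {D}; {B}⁺ = {B, E, F, G} — none reach the full schema.
No other minimal superkey exists.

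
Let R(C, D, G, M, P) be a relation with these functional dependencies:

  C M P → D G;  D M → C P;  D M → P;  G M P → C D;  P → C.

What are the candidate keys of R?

{D, M}; {M, P}

Attribute M never appears on the right-hand side of any dependency, so M must belong to every candidate key.
{M}⁺ = {M}, which is not all of the schema, so we must add further attributes.
{D, M}⁺: DM→CP adds C, P; CMP→DG adds G → {C, D, G, M, P}. Minimal: {M}⁺ = {M}; {D}⁺ = {D} — none reach the full schema.
{M, P}⁺: P→C adds C; CMP→DG adds D, G → {C, D, G, M, P}. Minimal: {P}⁺ = {C, P}; {M}⁺ = {M} — none reach the full schema.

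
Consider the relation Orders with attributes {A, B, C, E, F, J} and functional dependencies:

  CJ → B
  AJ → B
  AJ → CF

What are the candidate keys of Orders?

AEJ

{A, E, J}⁺: AJ→B adds B; AJ→CF adds C, F → {A, B, C, E, F, J}.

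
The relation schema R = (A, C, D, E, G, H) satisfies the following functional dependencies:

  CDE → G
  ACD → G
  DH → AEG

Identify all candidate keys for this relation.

Attributes C, D, H never appear on any right-hand side, so every candidate key must contain {C, D, H}.
{C, D, H}⁺ = {A, C, D, E, G, H}, which is all of the schema, so {C, D, H} is the only candidate key.

{C, D, H}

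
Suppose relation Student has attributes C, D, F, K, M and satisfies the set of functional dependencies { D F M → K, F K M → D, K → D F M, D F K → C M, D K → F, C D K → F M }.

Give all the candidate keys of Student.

K, DFM

{K}⁺: K→DFM adds D, F, M; DFK→CM adds C → {C, D, F, K, M}.
{D, F, M}⁺: DFM→K adds K; DFK→CM adds C → {C, D, F, K, M}.
Any other superkey contains one of these as a subset, so there are no further candidate keys.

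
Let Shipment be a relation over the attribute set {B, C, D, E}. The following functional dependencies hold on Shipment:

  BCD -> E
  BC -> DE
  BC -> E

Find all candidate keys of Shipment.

{B, C}⁺: BC→DE adds D, E → {B, C, D, E}. Minimal: {C}⁺ = {C}; {B}⁺ = {B} — none reach the full schema.
No other minimal superkey exists.

BC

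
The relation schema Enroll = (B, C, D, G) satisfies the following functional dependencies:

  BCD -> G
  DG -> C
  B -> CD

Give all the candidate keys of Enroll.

Attribute B never appears on the right-hand side of any dependency, so B must belong to every candidate key.
{B}⁺ = {B, C, D, G}, which is all of the schema, so {B} is the only candidate key.

(B)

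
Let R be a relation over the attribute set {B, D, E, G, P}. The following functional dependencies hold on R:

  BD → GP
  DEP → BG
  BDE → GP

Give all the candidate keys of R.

BDE, DEP

Attributes D, E never appear on any right-hand side, so every candidate key must contain {D, E}.
{D, E}⁺ = {D, E}, which is not all of the schema, so we must add further attributes.
{B, D, E}⁺: BD→GP adds G, P → {B, D, E, G, P}.
{D, E, P}⁺: DEP→BG adds B, G → {B, D, E, G, P}.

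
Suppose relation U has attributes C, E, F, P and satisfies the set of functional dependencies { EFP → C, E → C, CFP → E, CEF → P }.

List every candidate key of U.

{E, F}; {C, F, P}

Attribute F never appears on the right-hand side of any dependency, so F must belong to every candidate key.
{F}⁺ = {F}, which is not all of the schema, so we must add further attributes.
{E, F}⁺: E→C adds C; CEF→P adds P → {C, E, F, P}. Minimal: {F}⁺ = {F}; {E}⁺ = {C, E} — none reach the full schema.
{C, F, P}⁺: CFP→E adds E → {C, E, F, P}. Minimal: {F, P}⁺ = {F, P}; {C, P}⁺ = {C, P}; {C, F}⁺ = {C, F} — none reach the full schema.
Any other superkey contains one of these as a subset, so there are no further candidate keys.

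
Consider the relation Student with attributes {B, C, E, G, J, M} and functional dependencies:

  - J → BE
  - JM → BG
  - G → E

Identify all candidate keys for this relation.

{C, J, M}

Attributes C, J, M never appear on any right-hand side, so every candidate key must contain {C, J, M}.
{C, J, M}⁺ = {B, C, E, G, J, M}, which is all of the schema, so {C, J, M} is the only candidate key.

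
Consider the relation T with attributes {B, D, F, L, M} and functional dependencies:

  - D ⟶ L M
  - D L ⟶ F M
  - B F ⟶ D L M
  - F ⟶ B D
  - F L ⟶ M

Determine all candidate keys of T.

{D}⁺: D→LM adds L, M; DL→FM adds F; F→BD adds B → {B, D, F, L, M}.
{F}⁺: F→BD adds B, D; D→LM adds L, M → {B, D, F, L, M}.
Any other superkey contains one of these as a subset, so there are no further candidate keys.

D; F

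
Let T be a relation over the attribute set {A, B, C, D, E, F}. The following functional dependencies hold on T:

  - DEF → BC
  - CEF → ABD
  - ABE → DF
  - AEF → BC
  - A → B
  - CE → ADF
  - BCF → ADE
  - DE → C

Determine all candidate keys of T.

{A, E}, {C, E}, {D, E}, {A, C, F}, {B, C, F}

{A, E}⁺: A→B adds B; ABE→DF adds D, F; AEF→BC adds C → {A, B, C, D, E, F}.
{C, E}⁺: CE→ADF adds A, D, F; DEF→BC adds B → {A, B, C, D, E, F}.
{D, E}⁺: DE→C adds C; CE→ADF adds A, F; DEF→BC adds B → {A, B, C, D, E, F}.
{A, C, F}⁺: A→B adds B; BCF→ADE adds D, E → {A, B, C, D, E, F}.
{B, C, F}⁺: BCF→ADE adds A, D, E → {A, B, C, D, E, F}.
Any other superkey contains one of these as a subset, so there are no further candidate keys.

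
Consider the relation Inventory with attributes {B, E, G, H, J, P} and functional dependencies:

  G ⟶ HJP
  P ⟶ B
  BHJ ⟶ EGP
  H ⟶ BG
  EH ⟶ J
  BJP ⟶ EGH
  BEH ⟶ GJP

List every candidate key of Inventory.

(G), (H), (J, P)

{G}⁺: G→HJP adds H, J, P; P→B adds B; BHJ→EGP adds E → {B, E, G, H, J, P}.
{H}⁺: H→BG adds B, G; G→HJP adds J, P; BHJ→EGP adds E → {B, E, G, H, J, P}.
{J, P}⁺: P→B adds B; BJP→EGH adds E, G, H → {B, E, G, H, J, P}. Minimal: {P}⁺ = {B, P}; {J}⁺ = {J} — none reach the full schema.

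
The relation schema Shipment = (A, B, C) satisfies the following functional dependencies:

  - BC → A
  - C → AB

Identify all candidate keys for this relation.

C

{C}⁺: C→AB adds A, B → {A, B, C}.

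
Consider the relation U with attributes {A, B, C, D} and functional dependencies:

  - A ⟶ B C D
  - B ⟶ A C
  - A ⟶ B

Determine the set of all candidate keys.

{A}⁺: A→BCD adds B, C, D → {A, B, C, D}.
{B}⁺: B→AC adds A, C; A→BCD adds D → {A, B, C, D}.

(A), (B)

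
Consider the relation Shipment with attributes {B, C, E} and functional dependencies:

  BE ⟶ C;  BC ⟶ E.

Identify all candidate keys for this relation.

Attribute B never appears on the right-hand side of any dependency, so B must belong to every candidate key.
{B}⁺ = {B}, which is not all of the schema, so we must add further attributes.
{B, C}⁺: BC→E adds E → {B, C, E}. Minimal: {C}⁺ = {C}; {B}⁺ = {B} — none reach the full schema.
{B, E}⁺: BE→C adds C → {B, C, E}. Minimal: {E}⁺ = {E}; {B}⁺ = {B} — none reach the full schema.
Any other superkey contains one of these as a subset, so there are no further candidate keys.

(B, C), (B, E)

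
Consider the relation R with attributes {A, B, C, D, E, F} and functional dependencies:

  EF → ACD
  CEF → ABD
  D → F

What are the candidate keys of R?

{D, E}⁺: D→F adds F; EF→ACD adds A, C; CEF→ABD adds B → {A, B, C, D, E, F}. Minimal: {E}⁺ = {E}; {D}⁺ = {D, F} — none reach the full schema.
{E, F}⁺: EF→ACD adds A, C, D; CEF→ABD adds B → {A, B, C, D, E, F}. Minimal: {F}⁺ = {F}; {E}⁺ = {E} — none reach the full schema.

{D, E}, {E, F}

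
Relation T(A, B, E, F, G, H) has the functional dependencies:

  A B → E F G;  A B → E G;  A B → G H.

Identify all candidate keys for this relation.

(A, B)

Attributes A, B never appear on any right-hand side, so every candidate key must contain {A, B}.
{A, B}⁺ = {A, B, E, F, G, H}, which is all of the schema, so {A, B} is the only candidate key.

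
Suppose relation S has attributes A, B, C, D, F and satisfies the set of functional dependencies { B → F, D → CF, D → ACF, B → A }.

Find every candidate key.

Attributes B, D never appear on any right-hand side, so every candidate key must contain {B, D}.
{B, D}⁺ = {A, B, C, D, F}, which is all of the schema, so {B, D} is the only candidate key.

BD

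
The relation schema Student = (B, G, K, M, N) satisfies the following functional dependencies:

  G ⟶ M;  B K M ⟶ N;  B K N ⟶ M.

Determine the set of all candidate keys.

(B, G, K)

Attributes B, G, K never appear on any right-hand side, so every candidate key must contain {B, G, K}.
{B, G, K}⁺ = {B, G, K, M, N}, which is all of the schema, so {B, G, K} is the only candidate key.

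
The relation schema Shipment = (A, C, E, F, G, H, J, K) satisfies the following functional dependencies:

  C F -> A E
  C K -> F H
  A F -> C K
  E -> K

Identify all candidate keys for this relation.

AFGJ, CEGJ, CFGJ, CGJK

Attributes G, J never appear on any right-hand side, so every candidate key must contain {G, J}.
{G, J}⁺ = {G, J}, which is not all of the schema, so we must add further attributes.
{A, F, G, J}⁺: AF→CK adds C, K; CF→AE adds E; CK→FH adds H → {A, C, E, F, G, H, J, K}. Minimal: {F, G, J}⁺ = {F, G, J}; {A, G, J}⁺ = {A, G, J}; {A, F, J}⁺ = {A, C, E, F, H, J, K}; … — none reach the full schema.
{C, E, G, J}⁺: E→K adds K; CK→FH adds F, H; CF→AE adds A → {A, C, E, F, G, H, J, K}. Minimal: {E, G, J}⁺ = {E, G, J, K}; {C, G, J}⁺ = {C, G, J}; {C, E, J}⁺ = {A, C, E, F, H, J, K}; … — none reach the full schema.
{C, F, G, J}⁺: CF→AE adds A, E; AF→CK adds K; CK→FH adds H → {A, C, E, F, G, H, J, K}. Minimal: {F, G, J}⁺ = {F, G, J}; {C, G, J}⁺ = {C, G, J}; {C, F, J}⁺ = {A, C, E, F, H, J, K}; … — none reach the full schema.
{C, G, J, K}⁺: CK→FH adds F, H; CF→AE adds A, E → {A, C, E, F, G, H, J, K}. Minimal: {G, J, K}⁺ = {G, J, K}; {C, J, K}⁺ = {A, C, E, F, H, J, K}; {C, G, K}⁺ = {A, C, E, F, G, H, K}; … — none reach the full schema.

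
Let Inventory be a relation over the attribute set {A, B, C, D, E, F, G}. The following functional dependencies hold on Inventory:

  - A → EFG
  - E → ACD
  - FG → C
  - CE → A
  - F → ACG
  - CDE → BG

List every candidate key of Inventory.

{A}⁺: A→EFG adds E, F, G; E→ACD adds C, D; CDE→BG adds B → {A, B, C, D, E, F, G}.
{E}⁺: E→ACD adds A, C, D; CDE→BG adds B, G; A→EFG adds F → {A, B, C, D, E, F, G}.
{F}⁺: F→ACG adds A, C, G; A→EFG adds E; E→ACD adds D; CDE→BG adds B → {A, B, C, D, E, F, G}.

A, E, F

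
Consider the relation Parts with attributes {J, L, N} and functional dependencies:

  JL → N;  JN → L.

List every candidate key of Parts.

Attribute J never appears on the right-hand side of any dependency, so J must belong to every candidate key.
{J}⁺ = {J}, which is not all of the schema, so we must add further attributes.
{J, L}⁺: JL→N adds N → {J, L, N}.
{J, N}⁺: JN→L adds L → {J, L, N}.

{J, L}; {J, N}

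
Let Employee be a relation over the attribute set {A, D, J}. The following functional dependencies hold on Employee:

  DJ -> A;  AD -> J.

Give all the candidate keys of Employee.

{A, D}⁺: AD→J adds J → {A, D, J}. Minimal: {D}⁺ = {D}; {A}⁺ = {A} — none reach the full schema.
{D, J}⁺: DJ→A adds A → {A, D, J}. Minimal: {J}⁺ = {J}; {D}⁺ = {D} — none reach the full schema.
Any other superkey contains one of these as a subset, so there are no further candidate keys.

{A, D}; {D, J}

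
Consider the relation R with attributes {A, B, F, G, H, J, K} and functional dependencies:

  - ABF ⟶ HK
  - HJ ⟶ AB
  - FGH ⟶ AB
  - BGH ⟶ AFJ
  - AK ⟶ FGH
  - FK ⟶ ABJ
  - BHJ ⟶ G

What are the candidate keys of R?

{A, K}⁺: AK→FGH adds F, G, H; FK→ABJ adds B, J → {A, B, F, G, H, J, K}. Minimal: {K}⁺ = {K}; {A}⁺ = {A} — none reach the full schema.
{F, K}⁺: FK→ABJ adds A, B, J; ABF→HK adds H; AK→FGH adds G → {A, B, F, G, H, J, K}. Minimal: {K}⁺ = {K}; {F}⁺ = {F} — none reach the full schema.
{H, J}⁺: HJ→AB adds A, B; BHJ→G adds G; BGH→AFJ adds F; ABF→HK adds K → {A, B, F, G, H, J, K}. Minimal: {J}⁺ = {J}; {H}⁺ = {H} — none reach the full schema.
{A, B, F}⁺: ABF→HK adds H, K; AK→FGH adds G; FK→ABJ adds J → {A, B, F, G, H, J, K}. Minimal: {B, F}⁺ = {B, F}; {A, F}⁺ = {A, F}; {A, B}⁺ = {A, B} — none reach the full schema.
{B, G, H}⁺: BGH→AFJ adds A, F, J; ABF→HK adds K → {A, B, F, G, H, J, K}. Minimal: {G, H}⁺ = {G, H}; {B, H}⁺ = {B, H}; {B, G}⁺ = {B, G} — none reach the full schema.
{F, G, H}⁺: FGH→AB adds A, B; BGH→AFJ adds J; ABF→HK adds K → {A, B, F, G, H, J, K}. Minimal: {G, H}⁺ = {G, H}; {F, H}⁺ = {F, H}; {F, G}⁺ = {F, G} — none reach the full schema.

{A, K}, {F, K}, {H, J}, {A, B, F}, {B, G, H}, {F, G, H}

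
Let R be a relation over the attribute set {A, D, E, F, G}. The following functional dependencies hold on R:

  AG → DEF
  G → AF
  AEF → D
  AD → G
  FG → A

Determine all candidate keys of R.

(G); (A, D); (A, E, F)

{G}⁺: G→AF adds A, F; AG→DEF adds D, E → {A, D, E, F, G}.
{A, D}⁺: AD→G adds G; AG→DEF adds E, F → {A, D, E, F, G}. Minimal: {D}⁺ = {D}; {A}⁺ = {A} — none reach the full schema.
{A, E, F}⁺: AEF→D adds D; AD→G adds G → {A, D, E, F, G}. Minimal: {E, F}⁺ = {E, F}; {A, F}⁺ = {A, F}; {A, E}⁺ = {A, E} — none reach the full schema.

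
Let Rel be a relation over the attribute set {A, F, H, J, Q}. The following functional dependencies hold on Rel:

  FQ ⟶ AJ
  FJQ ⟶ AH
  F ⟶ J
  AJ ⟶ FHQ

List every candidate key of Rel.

{A, F}⁺: F→J adds J; AJ→FHQ adds H, Q → {A, F, H, J, Q}. Minimal: {F}⁺ = {F, J}; {A}⁺ = {A} — none reach the full schema.
{A, J}⁺: AJ→FHQ adds F, H, Q → {A, F, H, J, Q}. Minimal: {J}⁺ = {J}; {A}⁺ = {A} — none reach the full schema.
{F, Q}⁺: FQ→AJ adds A, J; FJQ→AH adds H → {A, F, H, J, Q}. Minimal: {Q}⁺ = {Q}; {F}⁺ = {F, J} — none reach the full schema.
Any other superkey contains one of these as a subset, so there are no further candidate keys.

(A, F), (A, J), (F, Q)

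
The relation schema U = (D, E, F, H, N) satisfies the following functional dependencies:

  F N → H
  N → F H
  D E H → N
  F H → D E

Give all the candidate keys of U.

{N}⁺: N→FH adds F, H; FH→DE adds D, E → {D, E, F, H, N}.
{F, H}⁺: FH→DE adds D, E; DEH→N adds N → {D, E, F, H, N}. Minimal: {H}⁺ = {H}; {F}⁺ = {F} — none reach the full schema.
{D, E, H}⁺: DEH→N adds N; N→FH adds F → {D, E, F, H, N}. Minimal: {E, H}⁺ = {E, H}; {D, H}⁺ = {D, H}; {D, E}⁺ = {D, E} — none reach the full schema.
Any other superkey contains one of these as a subset, so there are no further candidate keys.

{N}; {F, H}; {D, E, H}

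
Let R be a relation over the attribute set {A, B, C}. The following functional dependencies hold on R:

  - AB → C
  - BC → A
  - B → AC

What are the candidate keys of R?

{B}

Attribute B never appears on the right-hand side of any dependency, so B must belong to every candidate key.
{B}⁺ = {A, B, C}, which is all of the schema, so {B} is the only candidate key.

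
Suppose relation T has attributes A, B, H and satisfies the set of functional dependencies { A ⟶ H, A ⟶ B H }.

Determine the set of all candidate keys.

Attribute A never appears on the right-hand side of any dependency, so A must belong to every candidate key.
{A}⁺ = {A, B, H}, which is all of the schema, so {A} is the only candidate key.

A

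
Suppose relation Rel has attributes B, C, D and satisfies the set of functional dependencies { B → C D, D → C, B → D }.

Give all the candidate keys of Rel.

Attribute B never appears on the right-hand side of any dependency, so B must belong to every candidate key.
{B}⁺ = {B, C, D}, which is all of the schema, so {B} is the only candidate key.

B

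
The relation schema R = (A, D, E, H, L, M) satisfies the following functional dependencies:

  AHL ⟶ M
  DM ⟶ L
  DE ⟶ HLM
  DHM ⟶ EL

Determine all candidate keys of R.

Attributes A, D never appear on any right-hand side, so every candidate key must contain {A, D}.
{A, D}⁺ = {A, D}, which is not all of the schema, so we must add further attributes.
{A, D, E}⁺: DE→HLM adds H, L, M → {A, D, E, H, L, M}. Minimal: {D, E}⁺ = {D, E, H, L, M}; {A, E}⁺ = {A, E}; {A, D}⁺ = {A, D} — none reach the full schema.
{A, D, H, L}⁺: AHL→M adds M; DHM→EL adds E → {A, D, E, H, L, M}. Minimal: {D, H, L}⁺ = {D, H, L}; {A, H, L}⁺ = {A, H, L, M}; {A, D, L}⁺ = {A, D, L}; … — none reach the full schema.
{A, D, H, M}⁺: DM→L adds L; DHM→EL adds E → {A, D, E, H, L, M}. Minimal: {D, H, M}⁺ = {D, E, H, L, M}; {A, H, M}⁺ = {A, H, M}; {A, D, M}⁺ = {A, D, L, M}; … — none reach the full schema.

(A, D, E), (A, D, H, L), (A, D, H, M)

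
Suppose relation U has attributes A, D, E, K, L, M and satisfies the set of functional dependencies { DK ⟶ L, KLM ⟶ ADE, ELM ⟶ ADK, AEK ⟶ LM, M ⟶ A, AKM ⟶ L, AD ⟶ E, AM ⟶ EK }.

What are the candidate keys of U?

{M}⁺: M→A adds A; AM→EK adds E, K; AEK→LM adds L; KLM→ADE adds D → {A, D, E, K, L, M}.
{A, D, K}⁺: DK→L adds L; AD→E adds E; AEK→LM adds M → {A, D, E, K, L, M}.
{A, E, K}⁺: AEK→LM adds L, M; KLM→ADE adds D → {A, D, E, K, L, M}.

(M), (A, D, K), (A, E, K)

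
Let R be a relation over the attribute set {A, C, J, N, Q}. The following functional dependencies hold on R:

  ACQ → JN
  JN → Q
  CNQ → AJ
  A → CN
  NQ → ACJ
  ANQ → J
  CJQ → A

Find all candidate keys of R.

{A, J}⁺: A→CN adds C, N; JN→Q adds Q → {A, C, J, N, Q}.
{A, Q}⁺: A→CN adds C, N; NQ→ACJ adds J → {A, C, J, N, Q}.
{J, N}⁺: JN→Q adds Q; NQ→ACJ adds A, C → {A, C, J, N, Q}.
{N, Q}⁺: NQ→ACJ adds A, C, J → {A, C, J, N, Q}.
{C, J, Q}⁺: CJQ→A adds A; ACQ→JN adds N → {A, C, J, N, Q}.
Any other superkey contains one of these as a subset, so there are no further candidate keys.

{A, J}; {A, Q}; {J, N}; {N, Q}; {C, J, Q}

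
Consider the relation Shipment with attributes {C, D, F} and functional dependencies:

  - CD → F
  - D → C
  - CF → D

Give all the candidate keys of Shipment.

(D), (C, F)

{D}⁺: D→C adds C; CD→F adds F → {C, D, F}.
{C, F}⁺: CF→D adds D → {C, D, F}. Minimal: {F}⁺ = {F}; {C}⁺ = {C} — none reach the full schema.
Any other superkey contains one of these as a subset, so there are no further candidate keys.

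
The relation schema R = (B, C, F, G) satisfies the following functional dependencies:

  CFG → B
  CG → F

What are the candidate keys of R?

{C, G}

{C, G}⁺: CG→F adds F; CFG→B adds B → {B, C, F, G}. Minimal: {G}⁺ = {G}; {C}⁺ = {C} — none reach the full schema.
No other minimal superkey exists.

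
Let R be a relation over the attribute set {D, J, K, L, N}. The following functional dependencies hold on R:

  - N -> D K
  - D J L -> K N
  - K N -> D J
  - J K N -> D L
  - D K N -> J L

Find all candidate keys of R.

{N}⁺: N→DK adds D, K; KN→DJ adds J; JKN→DL adds L → {D, J, K, L, N}.
{D, J, L}⁺: DJL→KN adds K, N → {D, J, K, L, N}. Minimal: {J, L}⁺ = {J, L}; {D, L}⁺ = {D, L}; {D, J}⁺ = {D, J} — none reach the full schema.
Any other superkey contains one of these as a subset, so there are no further candidate keys.

{N}; {D, J, L}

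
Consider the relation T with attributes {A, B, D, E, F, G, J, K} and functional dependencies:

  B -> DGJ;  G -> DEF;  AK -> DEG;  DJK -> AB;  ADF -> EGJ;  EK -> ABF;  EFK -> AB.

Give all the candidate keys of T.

{A, K}⁺: AK→DEG adds D, E, G; EK→ABF adds B, F; B→DGJ adds J → {A, B, D, E, F, G, J, K}. Minimal: {K}⁺ = {K}; {A}⁺ = {A} — none reach the full schema.
{B, K}⁺: B→DGJ adds D, G, J; G→DEF adds E, F; DJK→AB adds A → {A, B, D, E, F, G, J, K}. Minimal: {K}⁺ = {K}; {B}⁺ = {B, D, E, F, G, J} — none reach the full schema.
{E, K}⁺: EK→ABF adds A, B, F; B→DGJ adds D, G, J → {A, B, D, E, F, G, J, K}. Minimal: {K}⁺ = {K}; {E}⁺ = {E} — none reach the full schema.
{G, K}⁺: G→DEF adds D, E, F; EK→ABF adds A, B; B→DGJ adds J → {A, B, D, E, F, G, J, K}. Minimal: {K}⁺ = {K}; {G}⁺ = {D, E, F, G} — none reach the full schema.
{D, J, K}⁺: DJK→AB adds A, B; B→DGJ adds G; G→DEF adds E, F → {A, B, D, E, F, G, J, K}. Minimal: {J, K}⁺ = {J, K}; {D, K}⁺ = {D, K}; {D, J}⁺ = {D, J} — none reach the full schema.

{A, K}, {B, K}, {E, K}, {G, K}, {D, J, K}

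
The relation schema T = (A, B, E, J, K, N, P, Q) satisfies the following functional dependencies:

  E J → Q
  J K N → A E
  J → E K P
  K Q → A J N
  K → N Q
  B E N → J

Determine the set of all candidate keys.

(B, J), (B, K), (B, E, N)

Attribute B never appears on the right-hand side of any dependency, so B must belong to every candidate key.
{B}⁺ = {B}, which is not all of the schema, so we must add further attributes.
{B, J}⁺: J→EKP adds E, K, P; K→NQ adds N, Q; JKN→AE adds A → {A, B, E, J, K, N, P, Q}. Minimal: {J}⁺ = {A, E, J, K, N, P, Q}; {B}⁺ = {B} — none reach the full schema.
{B, K}⁺: K→NQ adds N, Q; KQ→AJN adds A, J; JKN→AE adds E; J→EKP adds P → {A, B, E, J, K, N, P, Q}. Minimal: {K}⁺ = {A, E, J, K, N, P, Q}; {B}⁺ = {B} — none reach the full schema.
{B, E, N}⁺: BEN→J adds J; EJ→Q adds Q; J→EKP adds K, P; KQ→AJN adds A → {A, B, E, J, K, N, P, Q}. Minimal: {E, N}⁺ = {E, N}; {B, N}⁺ = {B, N}; {B, E}⁺ = {B, E} — none reach the full schema.
Any other superkey contains one of these as a subset, so there are no further candidate keys.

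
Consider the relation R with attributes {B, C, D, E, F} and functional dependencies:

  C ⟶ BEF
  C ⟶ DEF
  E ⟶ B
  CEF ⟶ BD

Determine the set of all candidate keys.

{C}

Attribute C never appears on the right-hand side of any dependency, so C must belong to every candidate key.
{C}⁺ = {B, C, D, E, F}, which is all of the schema, so {C} is the only candidate key.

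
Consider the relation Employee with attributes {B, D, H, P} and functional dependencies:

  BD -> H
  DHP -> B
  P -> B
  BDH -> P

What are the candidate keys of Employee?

Attribute D never appears on the right-hand side of any dependency, so D must belong to every candidate key.
{D}⁺ = {D}, which is not all of the schema, so we must add further attributes.
{B, D}⁺: BD→H adds H; BDH→P adds P → {B, D, H, P}.
{D, P}⁺: P→B adds B; BD→H adds H → {B, D, H, P}.
Any other superkey contains one of these as a subset, so there are no further candidate keys.

(B, D), (D, P)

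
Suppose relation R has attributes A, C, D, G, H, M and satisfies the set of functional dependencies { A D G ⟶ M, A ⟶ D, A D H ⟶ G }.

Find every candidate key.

ACH

Attributes A, C, H never appear on any right-hand side, so every candidate key must contain {A, C, H}.
{A, C, H}⁺ = {A, C, D, G, H, M}, which is all of the schema, so {A, C, H} is the only candidate key.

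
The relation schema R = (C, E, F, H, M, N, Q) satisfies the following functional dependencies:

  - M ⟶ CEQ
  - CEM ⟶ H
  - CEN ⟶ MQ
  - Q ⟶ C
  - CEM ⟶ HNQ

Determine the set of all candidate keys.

{F, M}⁺: M→CEQ adds C, E, Q; CEM→H adds H; CEM→HNQ adds N → {C, E, F, H, M, N, Q}. Minimal: {M}⁺ = {C, E, H, M, N, Q}; {F}⁺ = {F} — none reach the full schema.
{C, E, F, N}⁺: CEN→MQ adds M, Q; CEM→HNQ adds H → {C, E, F, H, M, N, Q}. Minimal: {E, F, N}⁺ = {E, F, N}; {C, F, N}⁺ = {C, F, N}; {C, E, N}⁺ = {C, E, H, M, N, Q}; … — none reach the full schema.
{E, F, N, Q}⁺: Q→C adds C; CEN→MQ adds M; CEM→HNQ adds H → {C, E, F, H, M, N, Q}. Minimal: {F, N, Q}⁺ = {C, F, N, Q}; {E, N, Q}⁺ = {C, E, H, M, N, Q}; {E, F, Q}⁺ = {C, E, F, Q}; … — none reach the full schema.
Any other superkey contains one of these as a subset, so there are no further candidate keys.

(F, M); (C, E, F, N); (E, F, N, Q)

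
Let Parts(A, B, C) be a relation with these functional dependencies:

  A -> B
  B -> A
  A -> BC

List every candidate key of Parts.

{A}⁺: A→B adds B; A→BC adds C → {A, B, C}.
{B}⁺: B→A adds A; A→BC adds C → {A, B, C}.

{A}; {B}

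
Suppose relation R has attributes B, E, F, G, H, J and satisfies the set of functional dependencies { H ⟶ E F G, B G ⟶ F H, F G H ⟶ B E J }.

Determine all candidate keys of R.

{H}⁺: H→EFG adds E, F, G; FGH→BEJ adds B, J → {B, E, F, G, H, J}.
{B, G}⁺: BG→FH adds F, H; FGH→BEJ adds E, J → {B, E, F, G, H, J}.
Any other superkey contains one of these as a subset, so there are no further candidate keys.

H; BG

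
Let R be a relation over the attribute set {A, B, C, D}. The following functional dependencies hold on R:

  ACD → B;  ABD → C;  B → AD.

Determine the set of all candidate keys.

(B), (A, C, D)

{B}⁺: B→AD adds A, D; ABD→C adds C → {A, B, C, D}.
{A, C, D}⁺: ACD→B adds B → {A, B, C, D}.
Any other superkey contains one of these as a subset, so there are no further candidate keys.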